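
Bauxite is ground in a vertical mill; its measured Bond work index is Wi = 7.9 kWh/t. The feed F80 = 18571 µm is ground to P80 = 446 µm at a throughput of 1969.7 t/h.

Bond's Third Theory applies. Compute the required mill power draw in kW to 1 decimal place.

W_Bond = 10·Wi·(1/√P₈₀ − 1/√F₈₀)
W = 10·7.9·(1/√446 − 1/√18571) = 10·7.9·(0.040013) = 3.1611 kWh/t
P = W·T = 3.1611·1969.7 = 6226.3 kW

P = 6226.3 kW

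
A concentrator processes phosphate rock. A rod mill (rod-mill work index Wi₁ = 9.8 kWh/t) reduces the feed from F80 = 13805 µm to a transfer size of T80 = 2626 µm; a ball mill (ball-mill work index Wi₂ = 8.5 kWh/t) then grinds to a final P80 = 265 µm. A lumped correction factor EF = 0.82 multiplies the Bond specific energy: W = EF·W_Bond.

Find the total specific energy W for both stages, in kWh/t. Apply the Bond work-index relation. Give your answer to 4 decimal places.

W_Bond = 10·Wi·(1/√P₈₀ − 1/√F₈₀)
Stage 1 (13805→2626 µm, Wi₁=9.8): W₁ = 10·9.8·(0.019514 − 0.008511) = 1.0783 kWh/t
Stage 2 (2626→265 µm, Wi₂=8.5): W₂ = 10·8.5·(0.061430 − 0.019514) = 3.5628 kWh/t
W = W₁ + W₂ = 1.0783 + 3.5628 = 4.6411 kWh/t
Corrected W = EF·W_Bond = 0.82·4.6411 = 3.8057 kWh/t

W = 3.8057 kWh/t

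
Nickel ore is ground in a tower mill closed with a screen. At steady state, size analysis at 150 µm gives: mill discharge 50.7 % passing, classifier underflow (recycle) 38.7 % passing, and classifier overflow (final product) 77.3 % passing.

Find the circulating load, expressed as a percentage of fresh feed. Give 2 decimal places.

Balance %-passing 150 µm (r = R/F):
(1+r)·d = r·u + o ⇒ r = (o−d)/(d−u)
r = (77.3 − 50.7)/(50.7 − 38.7) = 26.6/12.0 = 2.2167
CL = 100·r = 221.67 %

CL = 221.67 %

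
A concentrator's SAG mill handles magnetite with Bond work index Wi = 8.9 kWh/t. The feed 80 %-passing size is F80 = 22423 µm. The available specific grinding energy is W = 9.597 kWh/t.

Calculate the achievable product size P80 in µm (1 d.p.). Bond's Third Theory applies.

W = 10 Wi (P80^-0.5 − F80^-0.5)
⇒ 1/√P80 = W/(10 Wi) + 1/√F80
  = 9.5970/(10·8.9) + 1/√22423 = 0.107831 + 0.006678 = 0.114510
P80 = (1/0.114510)² = 8.7329² = 76.26 µm

P80 = 76.3 µm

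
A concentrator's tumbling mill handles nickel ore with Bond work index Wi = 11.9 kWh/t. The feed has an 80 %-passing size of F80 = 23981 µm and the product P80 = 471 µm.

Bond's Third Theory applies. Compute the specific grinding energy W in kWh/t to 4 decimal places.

W = 4.7148 kWh/t

W = 10 Wi / √P80 − 10 Wi / √F80
1/√471 = 0.046078;  1/√23981 = 0.006458
W = 10·11.9·(0.046078 − 0.006458) = 4.7148 kWh/t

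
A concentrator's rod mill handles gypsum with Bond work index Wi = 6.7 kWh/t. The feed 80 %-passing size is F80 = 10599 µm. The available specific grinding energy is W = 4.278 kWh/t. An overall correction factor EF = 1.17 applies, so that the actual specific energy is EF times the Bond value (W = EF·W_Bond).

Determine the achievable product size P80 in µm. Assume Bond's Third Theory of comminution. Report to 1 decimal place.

W_Bond = 10·Wi·(1/√P₈₀ − 1/√F₈₀)
W_Bond = W / EF = 4.278 / 1.17 = 3.6564 kWh/t
P80^(−½) = W_Bond/(10 Wi) + F80^(−½)
  = 3.6564/(10·6.7) + 1/√10599 = 0.054573 + 0.009713 = 0.064287
P80 = (1/0.064287)² = 15.5553² = 241.97 µm

P80 = 242.0 µm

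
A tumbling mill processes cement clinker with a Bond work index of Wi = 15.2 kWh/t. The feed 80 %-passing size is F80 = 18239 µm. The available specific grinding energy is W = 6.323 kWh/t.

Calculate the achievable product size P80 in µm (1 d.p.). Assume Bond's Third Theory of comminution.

P80 = 416.4 µm

Bond:  W = 10 Wi (1/√P − 1/√F)
1/√P80 = 1/√F80 + W/(10·Wi)
  = 6.3230/(10·15.2) + 1/√18239 = 0.041599 + 0.007405 = 0.049003
P80 = (1/0.049003)² = 20.4068² = 416.44 µm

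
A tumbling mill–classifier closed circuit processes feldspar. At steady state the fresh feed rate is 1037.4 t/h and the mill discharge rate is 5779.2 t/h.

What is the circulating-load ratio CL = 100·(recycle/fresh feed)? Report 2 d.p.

CL = 457.09 %

Discharge = new feed + return, hence
R = M − F = 5779.2 − 1037.4 = 4741.8 t/h
CL = 100·R/F = 100·4741.8/1037.4 = 457.09 %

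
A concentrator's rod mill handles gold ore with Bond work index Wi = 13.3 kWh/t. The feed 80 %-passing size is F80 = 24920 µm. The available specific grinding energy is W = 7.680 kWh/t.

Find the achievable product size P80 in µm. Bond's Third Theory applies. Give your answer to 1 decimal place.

W = 10 Wi (P80^-0.5 − F80^-0.5)
⇒ 1/√P80 = W/(10·Wi) + 1/√F80
  = 7.6800/(10·13.3) + 1/√24920 = 0.057744 + 0.006335 = 0.064079
P80 = (1/0.064079)² = 15.6057² = 243.54 µm

P80 = 243.5 µm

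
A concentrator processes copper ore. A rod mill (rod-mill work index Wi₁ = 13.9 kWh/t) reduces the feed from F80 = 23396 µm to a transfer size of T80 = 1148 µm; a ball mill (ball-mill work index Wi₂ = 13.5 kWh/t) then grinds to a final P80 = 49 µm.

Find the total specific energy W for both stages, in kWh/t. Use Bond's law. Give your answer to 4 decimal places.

W = 10·Wi·[P80^(−½) − F80^(−½)]
Stage 1 (23396→1148 µm, Wi₁=13.9): W₁ = 10·13.9·(0.029514 − 0.006538) = 3.1937 kWh/t
Stage 2 (1148→49 µm, Wi₂=13.5): W₂ = 10·13.5·(0.142857 − 0.029514) = 15.3013 kWh/t
W = W₁ + W₂ = 3.1937 + 15.3013 = 18.4950 kWh/t

W = 18.4950 kWh/t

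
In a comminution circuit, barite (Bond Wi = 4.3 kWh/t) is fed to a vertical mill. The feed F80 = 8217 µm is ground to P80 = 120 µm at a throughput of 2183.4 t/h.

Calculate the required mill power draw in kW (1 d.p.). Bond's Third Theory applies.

P = 7534.9 kW

W = 10 Wi / √P80 − 10 Wi / √F80
W = 10·4.3·(1/√120 − 1/√8217) = 10·4.3·(0.080255) = 3.4510 kWh/t
P_mill = W·ṁ = 3.4510·2183.4 = 7534.9 kW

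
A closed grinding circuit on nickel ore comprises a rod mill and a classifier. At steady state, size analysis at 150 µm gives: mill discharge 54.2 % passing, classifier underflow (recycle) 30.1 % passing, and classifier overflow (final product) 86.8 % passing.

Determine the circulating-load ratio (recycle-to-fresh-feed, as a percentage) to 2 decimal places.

CL = 135.27 %

Balance %-passing 150 µm (r = R/F):
(1+r)·d = r·u + o ⇒ r = (o−d)/(d−u)
r = (86.8 − 54.2)/(54.2 − 30.1) = 32.6/24.1 = 1.3527
CL = 100·r = 135.27 %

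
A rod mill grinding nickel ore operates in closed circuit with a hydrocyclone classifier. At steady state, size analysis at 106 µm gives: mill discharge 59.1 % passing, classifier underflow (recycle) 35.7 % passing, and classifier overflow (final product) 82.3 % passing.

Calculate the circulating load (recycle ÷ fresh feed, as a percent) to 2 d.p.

CL = 99.15 %

Two-product formula at 106 µm:
r = (o − d)/(d − u)
r = (82.3 − 59.1)/(59.1 − 35.7) = 23.2/23.4 = 0.9915
CL = 100·r = 99.15 %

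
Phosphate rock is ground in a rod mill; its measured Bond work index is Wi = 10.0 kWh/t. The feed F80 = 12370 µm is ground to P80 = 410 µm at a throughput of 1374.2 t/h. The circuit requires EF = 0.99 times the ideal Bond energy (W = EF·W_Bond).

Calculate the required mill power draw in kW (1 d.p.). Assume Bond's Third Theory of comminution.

W = 10 Wi (1/√P80 − 1/√F80)  [Bond]
W = 10·10.0·(1/√410 − 1/√12370) = 10·10.0·(0.040395) = 4.0395 kWh/t
With EF = 0.99: W = 4.0395·0.99 = 3.9991 kWh/t
P = W·T = 3.9991·1374.2 = 5495.6 kW

P = 5495.6 kW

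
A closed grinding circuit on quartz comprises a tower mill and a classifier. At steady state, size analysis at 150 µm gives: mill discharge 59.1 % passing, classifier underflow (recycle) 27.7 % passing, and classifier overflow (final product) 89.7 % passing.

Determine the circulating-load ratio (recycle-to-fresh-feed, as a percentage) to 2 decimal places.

CL = 97.45 %

Classifier node, passing 150 µm:
Fd + Rd = Ru + Fo ⇒ R/F = (o−d)/(d−u)
r = (89.7 − 59.1)/(59.1 − 27.7) = 30.6/31.4 = 0.9745
CL = 100·r = 97.45 %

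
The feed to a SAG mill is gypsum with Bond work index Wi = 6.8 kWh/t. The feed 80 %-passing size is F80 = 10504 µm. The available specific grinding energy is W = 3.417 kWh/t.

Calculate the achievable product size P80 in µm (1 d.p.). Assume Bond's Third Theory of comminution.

W = 10 Wi (1/√P80 − 1/√F80)  [Bond]
⇒ 1/√P80 = W/(10·Wi) + 1/√F80
  = 3.4170/(10·6.8) + 1/√10504 = 0.050250 + 0.009757 = 0.060007
P80 = (1/0.060007)² = 16.6647² = 277.71 µm

P80 = 277.7 µm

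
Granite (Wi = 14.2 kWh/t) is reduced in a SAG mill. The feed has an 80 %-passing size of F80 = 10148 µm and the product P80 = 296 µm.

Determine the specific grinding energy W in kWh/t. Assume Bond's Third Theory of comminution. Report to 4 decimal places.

W = 6.8440 kWh/t

W = 10·Wi·(P80^(-½) − F80^(-½))
1/√296 = 0.058124;  1/√10148 = 0.009927
W = 10·14.2·(0.058124 − 0.009927) = 6.8440 kWh/t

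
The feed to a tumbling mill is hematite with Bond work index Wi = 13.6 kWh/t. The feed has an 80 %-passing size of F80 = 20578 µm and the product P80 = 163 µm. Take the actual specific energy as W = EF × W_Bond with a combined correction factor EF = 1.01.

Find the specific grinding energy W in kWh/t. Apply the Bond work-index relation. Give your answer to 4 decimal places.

W = 10·Wi·(P80^(-½) − F80^(-½))
1/√163 = 0.078326;  1/√20578 = 0.006971
W = 10·13.6·(0.078326 − 0.006971) = 9.7043 kWh/t
W_actual = 1.01 × 9.7043 = 9.8013 kWh/t

W = 9.8013 kWh/t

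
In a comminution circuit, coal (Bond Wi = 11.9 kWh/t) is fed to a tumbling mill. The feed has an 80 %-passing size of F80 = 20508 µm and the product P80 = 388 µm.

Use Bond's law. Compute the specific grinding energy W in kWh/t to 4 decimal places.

W = 10·Wi·(P80^(-½) − F80^(-½))
1/√388 = 0.050767;  1/√20508 = 0.006983
W = 10·11.9·(0.050767 − 0.006983) = 5.2103 kWh/t

W = 5.2103 kWh/t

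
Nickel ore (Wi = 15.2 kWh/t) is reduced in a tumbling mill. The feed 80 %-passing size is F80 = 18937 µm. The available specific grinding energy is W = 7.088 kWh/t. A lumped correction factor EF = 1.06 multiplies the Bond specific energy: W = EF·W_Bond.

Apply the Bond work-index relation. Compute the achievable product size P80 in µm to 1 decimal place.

W = 10·Wi·(P80^(-½) − F80^(-½))
W_Bond = W / EF = 7.088 / 1.06 = 6.6868 kWh/t
⇒ 1/√P80 = W_Bond/(10 Wi) + 1/√F80
  = 6.6868/(10·15.2) + 1/√18937 = 0.043992 + 0.007267 = 0.051259
P80 = (1/0.051259)² = 19.5088² = 380.59 µm

P80 = 380.6 µm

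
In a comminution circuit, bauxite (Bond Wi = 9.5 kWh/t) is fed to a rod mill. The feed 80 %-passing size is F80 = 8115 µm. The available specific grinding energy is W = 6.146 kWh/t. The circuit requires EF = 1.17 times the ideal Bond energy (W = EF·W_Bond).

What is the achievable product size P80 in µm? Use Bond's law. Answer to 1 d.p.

P80 = 226.8 µm

W_Bond = 10·Wi·(1/√P₈₀ − 1/√F₈₀)
W_Bond = W / EF = 6.146 / 1.17 = 5.2530 kWh/t
P80^(−½) = W_Bond/(10 Wi) + F80^(−½)
  = 5.2530/(10·9.5) + 1/√8115 = 0.055295 + 0.011101 = 0.066395
P80 = (1/0.066395)² = 15.0613² = 226.84 µm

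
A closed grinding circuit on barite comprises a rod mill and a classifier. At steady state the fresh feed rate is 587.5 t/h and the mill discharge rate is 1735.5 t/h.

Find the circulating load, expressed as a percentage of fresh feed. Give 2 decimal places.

CL = 195.40 %

Discharge = new feed + return, hence
R = M − F = 1735.5 − 587.5 = 1148.0 t/h
CL = 100·R/F = 100·1148.0/587.5 = 195.40 %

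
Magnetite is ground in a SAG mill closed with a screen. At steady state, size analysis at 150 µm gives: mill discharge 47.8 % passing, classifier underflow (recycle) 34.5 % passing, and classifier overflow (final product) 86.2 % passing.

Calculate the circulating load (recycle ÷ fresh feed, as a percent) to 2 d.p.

CL = 288.72 %

Mass balance on the −150 µm fraction:
r = (o − d)/(d − u)
r = (86.2 − 47.8)/(47.8 − 34.5) = 38.4/13.3 = 2.8872
CL = 100·r = 288.72 %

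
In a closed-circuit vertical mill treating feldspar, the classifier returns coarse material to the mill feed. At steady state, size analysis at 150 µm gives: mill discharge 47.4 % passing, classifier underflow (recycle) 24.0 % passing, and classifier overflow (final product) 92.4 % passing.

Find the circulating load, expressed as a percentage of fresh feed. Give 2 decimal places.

CL = 192.31 %

Balance %-passing 150 µm (r = R/F):
d + r·d = r·u + o → r(d−u) = o−d
r = (92.4 − 47.4)/(47.4 − 24.0) = 45.0/23.4 = 1.9231
CL = 100·r = 192.31 %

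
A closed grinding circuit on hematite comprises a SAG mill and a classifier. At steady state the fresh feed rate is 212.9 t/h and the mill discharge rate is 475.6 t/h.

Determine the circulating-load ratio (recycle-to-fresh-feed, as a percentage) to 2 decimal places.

CL = 123.39 %

Mill node: discharge = fresh + recycle.
R = M − F = 475.6 − 212.9 = 262.7 t/h
CL = 100·R/F = 100·262.7/212.9 = 123.39 %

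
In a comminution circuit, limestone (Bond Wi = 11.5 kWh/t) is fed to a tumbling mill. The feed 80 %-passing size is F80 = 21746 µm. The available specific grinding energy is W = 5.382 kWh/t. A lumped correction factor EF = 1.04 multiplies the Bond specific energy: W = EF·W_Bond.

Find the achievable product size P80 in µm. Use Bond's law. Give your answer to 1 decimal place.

P80 = 373.0 µm

W = 10·Wi·(P80^(-½) − F80^(-½))
W_Bond = W / EF = 5.382 / 1.04 = 5.1750 kWh/t
1/√P80 = 1/√F80 + W_Bond/(10·Wi)
  = 5.1750/(10·11.5) + 1/√21746 = 0.045000 + 0.006781 = 0.051781
P80 = (1/0.051781)² = 19.3120² = 372.95 µm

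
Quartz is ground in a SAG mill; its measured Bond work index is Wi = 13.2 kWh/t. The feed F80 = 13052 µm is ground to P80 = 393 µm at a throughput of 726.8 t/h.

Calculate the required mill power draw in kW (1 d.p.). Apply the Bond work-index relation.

W = 10·Wi·[P80^(−½) − F80^(−½)]
W = 10·13.2·(1/√393 − 1/√13052) = 10·13.2·(0.041690) = 5.5031 kWh/t
P_mill = W·ṁ = 5.5031·726.8 = 3999.7 kW

P = 3999.7 kW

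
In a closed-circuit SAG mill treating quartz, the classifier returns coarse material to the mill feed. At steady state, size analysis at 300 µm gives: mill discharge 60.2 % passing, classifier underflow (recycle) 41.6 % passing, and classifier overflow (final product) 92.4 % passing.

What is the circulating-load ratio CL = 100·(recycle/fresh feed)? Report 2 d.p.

CL = 173.12 %

Classifier node, passing 300 µm:
d + r·d = r·u + o → r(d−u) = o−d
r = (92.4 − 60.2)/(60.2 − 41.6) = 32.2/18.6 = 1.7312
CL = 100·r = 173.12 %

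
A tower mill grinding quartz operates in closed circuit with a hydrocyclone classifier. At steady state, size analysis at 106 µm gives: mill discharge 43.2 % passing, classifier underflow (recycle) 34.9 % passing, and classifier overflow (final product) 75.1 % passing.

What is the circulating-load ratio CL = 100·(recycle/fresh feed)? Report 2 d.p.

CL = 384.34 %

Balance %-passing 106 µm (r = R/F):
(1+r)d = ru + o → r = (o−d)/(d−u)
r = (75.1 − 43.2)/(43.2 − 34.9) = 31.9/8.3 = 3.8434
CL = 100·r = 384.34 %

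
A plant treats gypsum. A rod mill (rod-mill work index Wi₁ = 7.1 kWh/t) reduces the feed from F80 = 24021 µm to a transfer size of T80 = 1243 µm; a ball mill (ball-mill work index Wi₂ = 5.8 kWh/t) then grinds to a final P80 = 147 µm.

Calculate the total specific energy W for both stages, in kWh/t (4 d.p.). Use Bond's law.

W = 4.6944 kWh/t

W_Bond = 10·Wi·(1/√P₈₀ − 1/√F₈₀)
Stage 1 (24021→1243 µm, Wi₁=7.1): W₁ = 10·7.1·(0.028364 − 0.006452) = 1.5557 kWh/t
Stage 2 (1243→147 µm, Wi₂=5.8): W₂ = 10·5.8·(0.082479 − 0.028364) = 3.1387 kWh/t
W = W₁ + W₂ = 1.5557 + 3.1387 = 4.6944 kWh/t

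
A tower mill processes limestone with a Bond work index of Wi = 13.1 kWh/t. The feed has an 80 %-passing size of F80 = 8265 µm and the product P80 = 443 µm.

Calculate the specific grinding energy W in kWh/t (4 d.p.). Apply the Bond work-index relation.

W = 4.7830 kWh/t

W_Bond = 10·Wi·(1/√P₈₀ − 1/√F₈₀)
1/√443 = 0.047511;  1/√8265 = 0.011000
W = 10·13.1·(0.047511 − 0.011000) = 4.7830 kWh/t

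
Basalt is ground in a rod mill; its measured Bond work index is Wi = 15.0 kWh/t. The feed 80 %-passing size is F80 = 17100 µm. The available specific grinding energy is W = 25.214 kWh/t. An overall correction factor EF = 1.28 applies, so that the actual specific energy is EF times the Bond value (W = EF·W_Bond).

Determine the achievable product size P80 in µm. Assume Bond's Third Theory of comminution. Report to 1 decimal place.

P80 = 51.8 µm

W = 10·Wi·(P80^(-½) − F80^(-½))
W_Bond = W / EF = 25.214 / 1.28 = 19.6984 kWh/t
1/√P80 = 1/√F80 + W_Bond/(10·Wi)
  = 19.6984/(10·15.0) + 1/√17100 = 0.131323 + 0.007647 = 0.138970
P80 = (1/0.138970)² = 7.1958² = 51.78 µm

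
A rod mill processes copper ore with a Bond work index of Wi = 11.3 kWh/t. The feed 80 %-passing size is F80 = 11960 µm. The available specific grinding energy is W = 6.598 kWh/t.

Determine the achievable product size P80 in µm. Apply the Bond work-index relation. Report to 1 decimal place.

W = 10·Wi·(P80^(-½) − F80^(-½))
⇒ 1/√P80 = W/(10·Wi) + 1/√F80
  = 6.5980/(10·11.3) + 1/√11960 = 0.058389 + 0.009144 = 0.067533
P80 = (1/0.067533)² = 14.8075² = 219.26 µm

P80 = 219.3 µm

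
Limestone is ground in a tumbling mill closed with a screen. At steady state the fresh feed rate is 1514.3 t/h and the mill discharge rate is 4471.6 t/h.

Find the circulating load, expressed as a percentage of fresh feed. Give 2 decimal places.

CL = 195.29 %

M = F + R at steady state, so:
R = M − F = 4471.6 − 1514.3 = 2957.3 t/h
CL = 100·R/F = 100·2957.3/1514.3 = 195.29 %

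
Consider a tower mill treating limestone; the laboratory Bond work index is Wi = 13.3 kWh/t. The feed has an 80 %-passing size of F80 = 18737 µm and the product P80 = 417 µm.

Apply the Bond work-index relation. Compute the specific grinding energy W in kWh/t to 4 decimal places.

W = 5.5414 kWh/t

W = 10·Wi·[P80^(−½) − F80^(−½)]
1/√417 = 0.048970;  1/√18737 = 0.007306
W = 10·13.3·(0.048970 − 0.007306) = 5.5414 kWh/t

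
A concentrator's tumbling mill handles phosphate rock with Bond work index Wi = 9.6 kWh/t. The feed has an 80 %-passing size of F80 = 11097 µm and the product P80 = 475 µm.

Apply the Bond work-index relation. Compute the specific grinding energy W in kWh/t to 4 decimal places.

W = 10 Wi (P80^-0.5 − F80^-0.5)
1/√475 = 0.045883;  1/√11097 = 0.009493
W = 10·9.6·(0.045883 − 0.009493) = 3.4935 kWh/t

W = 3.4935 kWh/t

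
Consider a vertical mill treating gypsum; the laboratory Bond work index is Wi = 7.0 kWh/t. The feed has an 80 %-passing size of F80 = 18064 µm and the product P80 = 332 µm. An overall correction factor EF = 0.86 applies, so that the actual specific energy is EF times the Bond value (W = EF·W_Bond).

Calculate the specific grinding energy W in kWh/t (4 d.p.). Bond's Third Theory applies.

W_Bond = 10·Wi·(1/√P₈₀ − 1/√F₈₀)
1/√332 = 0.054882;  1/√18064 = 0.007440
W = 10·7.0·(0.054882 − 0.007440) = 3.3209 kWh/t
With EF = 0.86: W = 3.3209·0.86 = 2.8560 kWh/t

W = 2.8560 kWh/t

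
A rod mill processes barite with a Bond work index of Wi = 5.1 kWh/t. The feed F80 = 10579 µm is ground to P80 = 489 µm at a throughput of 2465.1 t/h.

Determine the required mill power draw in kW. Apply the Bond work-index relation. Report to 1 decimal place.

P = 4462.9 kW

W_Bond = 10·Wi·(1/√P₈₀ − 1/√F₈₀)
W = 10·5.1·(1/√489 − 1/√10579) = 10·5.1·(0.035499) = 1.8105 kWh/t
Mill draw = 1.8105 × 2465.1 = 4462.9 kW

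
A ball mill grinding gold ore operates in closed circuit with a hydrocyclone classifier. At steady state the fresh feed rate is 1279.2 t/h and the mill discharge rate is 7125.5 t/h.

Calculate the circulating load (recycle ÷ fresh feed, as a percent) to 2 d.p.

CL = 457.03 %

M = F + R at steady state, so:
R = M − F = 7125.5 − 1279.2 = 5846.3 t/h
CL = 100·R/F = 100·5846.3/1279.2 = 457.03 %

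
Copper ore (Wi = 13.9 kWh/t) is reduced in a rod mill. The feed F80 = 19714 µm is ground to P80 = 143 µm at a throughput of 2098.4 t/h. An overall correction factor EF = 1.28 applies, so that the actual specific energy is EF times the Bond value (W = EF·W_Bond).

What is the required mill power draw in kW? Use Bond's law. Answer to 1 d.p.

P = 28561.8 kW

W_Bond = 10·Wi·(1/√P₈₀ − 1/√F₈₀)
W = 10·13.9·(1/√143 − 1/√19714) = 10·13.9·(0.076502) = 10.6338 kWh/t
W_actual = 1.28 × 10.6338 = 13.6112 kWh/t
P_mill = W·ṁ = 13.6112·2098.4 = 28561.8 kW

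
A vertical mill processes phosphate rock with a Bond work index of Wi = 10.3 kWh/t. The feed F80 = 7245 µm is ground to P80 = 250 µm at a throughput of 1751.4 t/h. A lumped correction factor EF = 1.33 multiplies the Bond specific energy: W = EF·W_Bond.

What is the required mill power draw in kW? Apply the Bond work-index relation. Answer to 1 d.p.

P = 12355.4 kW

W = 10 Wi (1/√P80 − 1/√F80)  [Bond]
W = 10·10.3·(1/√250 − 1/√7245) = 10·10.3·(0.051497) = 5.3042 kWh/t
W_actual = 1.33 × 5.3042 = 7.0546 kWh/t
P_mill = W·ṁ = 7.0546·1751.4 = 12355.4 kW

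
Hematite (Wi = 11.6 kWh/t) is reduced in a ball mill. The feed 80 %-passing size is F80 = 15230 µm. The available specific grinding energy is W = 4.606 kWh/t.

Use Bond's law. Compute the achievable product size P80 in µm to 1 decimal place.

Bond: W = 10·Wi·(1/√P80 − 1/√F80)
⇒ 1/√P80 = W/(10·Wi) + 1/√F80
  = 4.6060/(10·11.6) + 1/√15230 = 0.039707 + 0.008103 = 0.047810
P80 = (1/0.047810)² = 20.9161² = 437.48 µm

P80 = 437.5 µm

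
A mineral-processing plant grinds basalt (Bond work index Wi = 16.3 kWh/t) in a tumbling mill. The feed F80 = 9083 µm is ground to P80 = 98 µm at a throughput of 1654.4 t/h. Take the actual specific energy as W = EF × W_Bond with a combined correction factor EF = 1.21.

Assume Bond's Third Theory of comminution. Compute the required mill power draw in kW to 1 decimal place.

Bond: W = 10·Wi·(1/√P80 − 1/√F80)
W = 10·16.3·(1/√98 − 1/√9083) = 10·16.3·(0.090523) = 14.7552 kWh/t
Apply correction: 14.7552 × 1.21 = 17.8538 kWh/t
P = W·T = 17.8538·1654.4 = 29537.3 kW

P = 29537.3 kW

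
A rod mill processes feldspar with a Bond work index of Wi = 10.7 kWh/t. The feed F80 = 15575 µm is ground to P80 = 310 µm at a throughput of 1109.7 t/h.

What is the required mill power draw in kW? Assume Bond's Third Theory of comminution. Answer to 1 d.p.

Bond:  W = 10 Wi (1/√P − 1/√F)
W = 10·10.7·(1/√310 − 1/√15575) = 10·10.7·(0.048783) = 5.2198 kWh/t
Power = W × throughput = 5.2198 kWh/t × 1109.7 t/h = 5792.4 kW

P = 5792.4 kW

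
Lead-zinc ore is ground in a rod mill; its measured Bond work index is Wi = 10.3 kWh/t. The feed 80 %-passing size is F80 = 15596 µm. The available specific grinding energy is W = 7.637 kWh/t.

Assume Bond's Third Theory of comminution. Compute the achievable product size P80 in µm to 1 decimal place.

P80 = 148.2 µm

W = 10 Wi (P80^-0.5 − F80^-0.5)
P80^-0.5 = F80^-0.5 + W/(10 Wi)
  = 7.6370/(10·10.3) + 1/√15596 = 0.074146 + 0.008007 = 0.082153
P80 = (1/0.082153)² = 12.1724² = 148.17 µm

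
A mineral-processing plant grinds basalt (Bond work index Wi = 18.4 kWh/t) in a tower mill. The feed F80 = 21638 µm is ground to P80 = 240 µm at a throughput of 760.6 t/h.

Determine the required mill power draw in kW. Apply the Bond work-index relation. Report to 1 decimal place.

W = 10 Wi (P80^-0.5 − F80^-0.5)
W = 10·18.4·(1/√240 − 1/√21638) = 10·18.4·(0.057752) = 10.6263 kWh/t
P_mill = W·ṁ = 10.6263·760.6 = 8082.4 kW

P = 8082.4 kW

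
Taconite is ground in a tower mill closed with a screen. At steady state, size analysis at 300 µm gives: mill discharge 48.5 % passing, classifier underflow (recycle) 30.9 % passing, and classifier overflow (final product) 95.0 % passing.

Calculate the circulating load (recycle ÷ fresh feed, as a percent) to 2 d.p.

CL = 264.20 %

Two-product formula at 300 µm:
Fd + Rd = Ru + Fo ⇒ R/F = (o−d)/(d−u)
r = (95.0 − 48.5)/(48.5 − 30.9) = 46.5/17.6 = 2.6420
CL = 100·r = 264.20 %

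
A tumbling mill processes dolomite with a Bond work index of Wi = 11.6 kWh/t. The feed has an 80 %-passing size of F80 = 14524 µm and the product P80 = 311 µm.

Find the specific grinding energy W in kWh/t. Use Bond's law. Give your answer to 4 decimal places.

W = 10 Wi (1/√P80 − 1/√F80)  [Bond]
1/√311 = 0.056705;  1/√14524 = 0.008298
W = 10·11.6·(0.056705 − 0.008298) = 5.6152 kWh/t

W = 5.6152 kWh/t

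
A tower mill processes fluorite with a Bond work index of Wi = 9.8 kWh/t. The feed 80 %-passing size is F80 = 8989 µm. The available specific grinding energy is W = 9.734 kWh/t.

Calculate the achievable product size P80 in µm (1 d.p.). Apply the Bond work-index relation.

P80 = 82.8 µm

W = 10 Wi (1/√P80 − 1/√F80)  [Bond]
⇒ 1/√P80 = W/(10·Wi) + 1/√F80
  = 9.7340/(10·9.8) + 1/√8989 = 0.099327 + 0.010547 = 0.109874
P80 = (1/0.109874)² = 9.1013² = 82.83 µm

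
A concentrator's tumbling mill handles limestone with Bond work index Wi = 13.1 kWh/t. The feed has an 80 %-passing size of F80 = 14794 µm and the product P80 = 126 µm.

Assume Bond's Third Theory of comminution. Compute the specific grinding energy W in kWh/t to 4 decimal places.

W_Bond = 10·Wi·(1/√P₈₀ − 1/√F₈₀)
1/√126 = 0.089087;  1/√14794 = 0.008222
W = 10·13.1·(0.089087 − 0.008222) = 10.5934 kWh/t

W = 10.5934 kWh/t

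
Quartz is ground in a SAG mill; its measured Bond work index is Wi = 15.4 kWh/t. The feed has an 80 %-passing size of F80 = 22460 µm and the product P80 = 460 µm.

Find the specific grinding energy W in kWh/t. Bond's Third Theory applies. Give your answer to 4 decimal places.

Bond:  W = 10 Wi (1/√P − 1/√F)
1/√460 = 0.046625;  1/√22460 = 0.006673
W = 10·15.4·(0.046625 − 0.006673) = 6.1527 kWh/t

W = 6.1527 kWh/t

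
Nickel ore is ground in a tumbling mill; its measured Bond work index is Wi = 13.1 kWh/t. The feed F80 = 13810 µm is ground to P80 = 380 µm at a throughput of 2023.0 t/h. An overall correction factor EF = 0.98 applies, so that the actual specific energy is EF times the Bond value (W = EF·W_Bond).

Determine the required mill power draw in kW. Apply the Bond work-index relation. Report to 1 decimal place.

P = 11113.0 kW

W = 10·Wi·(P80^(-½) − F80^(-½))
W = 10·13.1·(1/√380 − 1/√13810) = 10·13.1·(0.042789) = 5.6054 kWh/t
Corrected W = EF·W_Bond = 0.98·5.6054 = 5.4933 kWh/t
Mill draw = 5.4933 × 2023.0 = 11113.0 kW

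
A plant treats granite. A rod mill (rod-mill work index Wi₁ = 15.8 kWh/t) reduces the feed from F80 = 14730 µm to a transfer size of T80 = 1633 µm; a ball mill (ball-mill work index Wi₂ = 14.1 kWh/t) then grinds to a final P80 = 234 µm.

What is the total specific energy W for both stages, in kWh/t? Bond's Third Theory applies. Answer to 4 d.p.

Bond: W = 10·Wi·(1/√P80 − 1/√F80)
Stage 1 (14730→1633 µm, Wi₁=15.8): W₁ = 10·15.8·(0.024746 − 0.008239) = 2.6081 kWh/t
Stage 2 (1633→234 µm, Wi₂=14.1): W₂ = 10·14.1·(0.065372 − 0.024746) = 5.7283 kWh/t
W = W₁ + W₂ = 2.6081 + 5.7283 = 8.3363 kWh/t

W = 8.3363 kWh/t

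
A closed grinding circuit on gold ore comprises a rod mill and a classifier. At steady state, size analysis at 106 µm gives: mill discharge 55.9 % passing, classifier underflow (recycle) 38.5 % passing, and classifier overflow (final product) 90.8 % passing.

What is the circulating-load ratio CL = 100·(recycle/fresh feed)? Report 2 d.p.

Classifier node, passing 106 µm:
r = (o − d)/(d − u)
r = (90.8 − 55.9)/(55.9 − 38.5) = 34.9/17.4 = 2.0057
CL = 100·r = 200.57 %

CL = 200.57 %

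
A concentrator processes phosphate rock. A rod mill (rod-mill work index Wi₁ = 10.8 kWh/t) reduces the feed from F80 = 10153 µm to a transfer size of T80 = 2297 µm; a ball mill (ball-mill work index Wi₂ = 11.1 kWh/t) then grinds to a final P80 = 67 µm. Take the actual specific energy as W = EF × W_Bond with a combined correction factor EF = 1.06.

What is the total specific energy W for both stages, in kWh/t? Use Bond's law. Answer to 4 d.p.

W = 13.1720 kWh/t

W = 10·Wi·(P80^(-½) − F80^(-½))
Stage 1 (10153→2297 µm, Wi₁=10.8): W₁ = 10·10.8·(0.020865 − 0.009924) = 1.1816 kWh/t
Stage 2 (2297→67 µm, Wi₂=11.1): W₂ = 10·11.1·(0.122169 − 0.020865) = 11.2448 kWh/t
W = W₁ + W₂ = 1.1816 + 11.2448 = 12.4264 kWh/t
Corrected W = EF·W_Bond = 1.06·12.4264 = 13.1720 kWh/t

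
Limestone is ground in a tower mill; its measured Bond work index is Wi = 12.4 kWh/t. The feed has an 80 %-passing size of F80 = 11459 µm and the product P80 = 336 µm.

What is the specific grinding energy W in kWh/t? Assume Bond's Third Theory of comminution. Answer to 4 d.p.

W = 5.6064 kWh/t

W = 10 Wi (1/√P80 − 1/√F80)  [Bond]
1/√336 = 0.054554;  1/√11459 = 0.009342
W = 10·12.4·(0.054554 − 0.009342) = 5.6064 kWh/t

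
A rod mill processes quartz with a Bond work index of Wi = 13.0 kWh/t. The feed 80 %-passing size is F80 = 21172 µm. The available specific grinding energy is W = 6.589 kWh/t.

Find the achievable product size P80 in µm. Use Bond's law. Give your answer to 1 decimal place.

W = 10 Wi / √P80 − 10 Wi / √F80
1/√P80 = 1/√F80 + W/(10·Wi)
  = 6.5890/(10·13.0) + 1/√21172 = 0.050685 + 0.006873 = 0.057557
P80 = (1/0.057557)² = 17.3740² = 301.86 µm

P80 = 301.9 µm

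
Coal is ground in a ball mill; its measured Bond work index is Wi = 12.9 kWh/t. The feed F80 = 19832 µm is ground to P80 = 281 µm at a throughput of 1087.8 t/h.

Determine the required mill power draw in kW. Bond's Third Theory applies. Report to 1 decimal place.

W = 10 Wi (P80^-0.5 − F80^-0.5)
W = 10·12.9·(1/√281 − 1/√19832) = 10·12.9·(0.052554) = 6.7795 kWh/t
P = W·T = 6.7795·1087.8 = 7374.7 kW

P = 7374.7 kW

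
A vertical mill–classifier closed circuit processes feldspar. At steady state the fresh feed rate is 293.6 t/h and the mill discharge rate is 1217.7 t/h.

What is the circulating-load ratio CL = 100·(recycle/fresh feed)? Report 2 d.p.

CL = 314.75 %

Mill node: discharge = fresh + recycle.
R = M − F = 1217.7 − 293.6 = 924.1 t/h
CL = 100·R/F = 100·924.1/293.6 = 314.75 %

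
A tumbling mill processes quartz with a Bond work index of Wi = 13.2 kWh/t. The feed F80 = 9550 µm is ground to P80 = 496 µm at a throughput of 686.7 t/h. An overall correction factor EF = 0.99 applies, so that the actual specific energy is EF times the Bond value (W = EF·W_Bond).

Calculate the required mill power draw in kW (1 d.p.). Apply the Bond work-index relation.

P = 3111.1 kW

W = 10·Wi·(P80^(-½) − F80^(-½))
W = 10·13.2·(1/√496 − 1/√9550) = 10·13.2·(0.034668) = 4.5762 kWh/t
With EF = 0.99: W = 4.5762·0.99 = 4.5305 kWh/t
Mill draw = 4.5305 × 686.7 = 3111.1 kW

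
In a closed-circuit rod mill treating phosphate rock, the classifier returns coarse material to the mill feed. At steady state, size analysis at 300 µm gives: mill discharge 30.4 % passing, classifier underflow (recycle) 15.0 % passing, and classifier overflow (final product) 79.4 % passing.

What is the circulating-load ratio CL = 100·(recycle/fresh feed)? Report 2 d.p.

CL = 318.18 %

Balance %-passing 300 µm (r = R/F):
(1+r)d = ru + o → r = (o−d)/(d−u)
r = (79.4 − 30.4)/(30.4 − 15.0) = 49.0/15.4 = 3.1818
CL = 100·r = 318.18 %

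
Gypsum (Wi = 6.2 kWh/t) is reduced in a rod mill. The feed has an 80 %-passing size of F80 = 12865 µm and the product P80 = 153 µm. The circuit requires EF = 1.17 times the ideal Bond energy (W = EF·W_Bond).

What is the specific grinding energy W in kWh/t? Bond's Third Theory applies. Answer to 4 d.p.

W = 5.2250 kWh/t

Bond:  W = 10 Wi (1/√P − 1/√F)
1/√153 = 0.080845;  1/√12865 = 0.008816
W = 10·6.2·(0.080845 − 0.008816) = 4.4658 kWh/t
Corrected W = EF·W_Bond = 1.17·4.4658 = 5.2250 kWh/t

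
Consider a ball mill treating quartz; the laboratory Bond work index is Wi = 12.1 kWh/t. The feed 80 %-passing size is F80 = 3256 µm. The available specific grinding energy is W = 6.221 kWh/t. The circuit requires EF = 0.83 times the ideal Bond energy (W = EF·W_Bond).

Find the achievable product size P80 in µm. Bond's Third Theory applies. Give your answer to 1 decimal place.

P80 = 158.3 µm

W_Bond = 10·Wi·(1/√P₈₀ − 1/√F₈₀)
W_Bond = W / EF = 6.221 / 0.83 = 7.4952 kWh/t
⇒ 1/√P80 = W_Bond/(10·Wi) + 1/√F80
  = 7.4952/(10·12.1) + 1/√3256 = 0.061944 + 0.017525 = 0.079469
P80 = (1/0.079469)² = 12.5836² = 158.35 µm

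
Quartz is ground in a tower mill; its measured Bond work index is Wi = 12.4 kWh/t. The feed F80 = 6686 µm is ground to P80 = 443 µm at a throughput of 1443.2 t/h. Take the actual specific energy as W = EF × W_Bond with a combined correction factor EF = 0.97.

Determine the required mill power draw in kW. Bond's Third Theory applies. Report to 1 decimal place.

P = 6124.5 kW

W = 10·Wi·(P80^(-½) − F80^(-½))
W = 10·12.4·(1/√443 − 1/√6686) = 10·12.4·(0.035282) = 4.3749 kWh/t
Corrected W = EF·W_Bond = 0.97·4.3749 = 4.2437 kWh/t
P_mill = W·ṁ = 4.2437·1443.2 = 6124.5 kW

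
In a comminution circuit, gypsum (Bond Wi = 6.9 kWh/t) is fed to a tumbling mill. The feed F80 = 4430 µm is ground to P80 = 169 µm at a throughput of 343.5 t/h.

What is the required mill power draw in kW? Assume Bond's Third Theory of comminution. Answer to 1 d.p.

P = 1467.1 kW

W = 10 Wi (1/√P80 − 1/√F80)  [Bond]
W = 10·6.9·(1/√169 − 1/√4430) = 10·6.9·(0.061899) = 4.2710 kWh/t
P_mill = W·ṁ = 4.2710·343.5 = 1467.1 kW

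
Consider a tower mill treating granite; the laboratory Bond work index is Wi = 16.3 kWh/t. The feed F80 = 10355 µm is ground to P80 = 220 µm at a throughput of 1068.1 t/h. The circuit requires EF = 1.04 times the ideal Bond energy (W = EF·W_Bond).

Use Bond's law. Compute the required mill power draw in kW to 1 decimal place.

P = 10428.0 kW

W = 10 Wi (P80^-0.5 − F80^-0.5)
W = 10·16.3·(1/√220 − 1/√10355) = 10·16.3·(0.057593) = 9.3876 kWh/t
With EF = 1.04: W = 9.3876·1.04 = 9.7631 kWh/t
P_mill = W·ṁ = 9.7631·1068.1 = 10428.0 kW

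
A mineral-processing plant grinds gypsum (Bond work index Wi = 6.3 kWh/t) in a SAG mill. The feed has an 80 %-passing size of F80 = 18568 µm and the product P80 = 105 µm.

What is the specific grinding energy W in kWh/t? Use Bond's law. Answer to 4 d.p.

W = 5.6858 kWh/t

W = 10 Wi (1/√P80 − 1/√F80)  [Bond]
1/√105 = 0.097590;  1/√18568 = 0.007339
W = 10·6.3·(0.097590 − 0.007339) = 5.6858 kWh/t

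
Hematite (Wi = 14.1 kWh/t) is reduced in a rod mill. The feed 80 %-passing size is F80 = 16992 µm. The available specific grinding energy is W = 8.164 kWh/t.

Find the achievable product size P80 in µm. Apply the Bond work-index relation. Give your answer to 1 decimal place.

W = 10·Wi·[P80^(−½) − F80^(−½)]
1/√P80 = 1/√F80 + W/(10·Wi)
  = 8.1640/(10·14.1) + 1/√16992 = 0.057901 + 0.007671 = 0.065572
P80 = (1/0.065572)² = 15.2504² = 232.57 µm

P80 = 232.6 µm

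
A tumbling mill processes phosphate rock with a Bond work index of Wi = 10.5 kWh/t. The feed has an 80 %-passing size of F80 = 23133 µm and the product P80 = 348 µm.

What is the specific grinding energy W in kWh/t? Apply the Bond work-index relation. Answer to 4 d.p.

W = 10·Wi·(P80^(-½) − F80^(-½))
1/√348 = 0.053606;  1/√23133 = 0.006575
W = 10·10.5·(0.053606 − 0.006575) = 4.9382 kWh/t

W = 4.9382 kWh/t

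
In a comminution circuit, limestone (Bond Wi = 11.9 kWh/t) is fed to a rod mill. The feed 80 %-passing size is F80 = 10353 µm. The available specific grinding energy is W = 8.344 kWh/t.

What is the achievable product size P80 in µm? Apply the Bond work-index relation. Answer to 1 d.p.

W = 10 Wi / √P80 − 10 Wi / √F80
1/√P80 = 1/√F80 + W/(10·Wi)
  = 8.3440/(10·11.9) + 1/√10353 = 0.070118 + 0.009828 = 0.079946
P80 = (1/0.079946)² = 12.5085² = 156.46 µm

P80 = 156.5 µm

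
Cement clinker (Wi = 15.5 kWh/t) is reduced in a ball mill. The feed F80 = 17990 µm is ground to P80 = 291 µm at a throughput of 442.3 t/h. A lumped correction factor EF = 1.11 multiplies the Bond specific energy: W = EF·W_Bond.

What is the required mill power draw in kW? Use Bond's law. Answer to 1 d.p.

P = 3893.6 kW

W = 10 Wi / √P80 − 10 Wi / √F80
W = 10·15.5·(1/√291 − 1/√17990) = 10·15.5·(0.051165) = 7.9306 kWh/t
Apply correction: 7.9306 × 1.11 = 8.8030 kWh/t
P_mill = W·ṁ = 8.8030·442.3 = 3893.6 kW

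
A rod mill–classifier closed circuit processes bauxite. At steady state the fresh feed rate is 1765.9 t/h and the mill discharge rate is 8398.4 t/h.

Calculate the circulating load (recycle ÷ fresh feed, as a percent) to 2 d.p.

CL = 375.59 %

Mill node: discharge = fresh + recycle.
R = M − F = 8398.4 − 1765.9 = 6632.5 t/h
CL = 100·R/F = 100·6632.5/1765.9 = 375.59 %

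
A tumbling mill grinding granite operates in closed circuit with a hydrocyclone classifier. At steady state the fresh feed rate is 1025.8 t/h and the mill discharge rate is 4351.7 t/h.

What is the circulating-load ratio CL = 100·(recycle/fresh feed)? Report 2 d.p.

CL = 324.22 %

Mill node: discharge = fresh + recycle.
R = M − F = 4351.7 − 1025.8 = 3325.9 t/h
CL = 100·R/F = 100·3325.9/1025.8 = 324.22 %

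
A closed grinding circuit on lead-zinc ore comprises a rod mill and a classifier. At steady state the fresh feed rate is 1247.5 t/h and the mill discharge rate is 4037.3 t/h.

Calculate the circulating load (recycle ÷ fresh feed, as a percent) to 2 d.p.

CL = 223.63 %

Discharge = new feed + return, hence
R = M − F = 4037.3 − 1247.5 = 2789.8 t/h
CL = 100·R/F = 100·2789.8/1247.5 = 223.63 %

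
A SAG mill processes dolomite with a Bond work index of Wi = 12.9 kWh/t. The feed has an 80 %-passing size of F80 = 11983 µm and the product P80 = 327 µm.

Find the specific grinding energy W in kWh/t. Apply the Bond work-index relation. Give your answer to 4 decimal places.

W = 10 Wi (1/√P80 − 1/√F80)  [Bond]
1/√327 = 0.055300;  1/√11983 = 0.009135
W = 10·12.9·(0.055300 − 0.009135) = 5.9553 kWh/t

W = 5.9553 kWh/t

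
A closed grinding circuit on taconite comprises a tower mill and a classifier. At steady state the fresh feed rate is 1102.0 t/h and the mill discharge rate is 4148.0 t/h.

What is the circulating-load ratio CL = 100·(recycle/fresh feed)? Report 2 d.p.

Discharge = new feed + return, hence
R = M − F = 4148.0 − 1102.0 = 3046.0 t/h
CL = 100·R/F = 100·3046.0/1102.0 = 276.41 %

CL = 276.41 %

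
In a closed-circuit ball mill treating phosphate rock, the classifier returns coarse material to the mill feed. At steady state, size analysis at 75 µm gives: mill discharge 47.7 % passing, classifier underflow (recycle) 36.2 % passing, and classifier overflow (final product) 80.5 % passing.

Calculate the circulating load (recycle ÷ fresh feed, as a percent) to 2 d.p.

Two-product formula at 75 µm:
r = (o − d)/(d − u)
r = (80.5 − 47.7)/(47.7 − 36.2) = 32.8/11.5 = 2.8522
CL = 100·r = 285.22 %

CL = 285.22 %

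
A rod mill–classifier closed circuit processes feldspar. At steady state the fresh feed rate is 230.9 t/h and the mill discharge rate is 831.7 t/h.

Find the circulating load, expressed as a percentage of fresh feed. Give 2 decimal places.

Mill node: discharge = fresh + recycle.
R = M − F = 831.7 − 230.9 = 600.8 t/h
CL = 100·R/F = 100·600.8/230.9 = 260.20 %

CL = 260.20 %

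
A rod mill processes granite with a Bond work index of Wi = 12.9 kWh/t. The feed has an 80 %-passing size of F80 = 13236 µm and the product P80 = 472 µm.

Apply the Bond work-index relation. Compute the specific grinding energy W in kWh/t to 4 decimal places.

W = 4.8164 kWh/t

Bond: W = 10·Wi·(1/√P80 − 1/√F80)
1/√472 = 0.046029;  1/√13236 = 0.008692
W = 10·12.9·(0.046029 − 0.008692) = 4.8164 kWh/t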